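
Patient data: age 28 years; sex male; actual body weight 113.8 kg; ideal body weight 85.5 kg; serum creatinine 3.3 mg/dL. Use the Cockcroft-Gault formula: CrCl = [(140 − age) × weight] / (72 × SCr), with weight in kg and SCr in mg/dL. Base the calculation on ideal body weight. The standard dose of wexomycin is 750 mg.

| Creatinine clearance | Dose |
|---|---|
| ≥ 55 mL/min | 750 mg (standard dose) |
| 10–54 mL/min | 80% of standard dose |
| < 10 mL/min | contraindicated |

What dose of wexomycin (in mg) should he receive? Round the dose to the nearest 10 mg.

CrCl = (140 − 28) × 85.5 / (72 × 3.3) = 9576.0 / 237.60 ≈ 40.3 mL/min
CrCl ≈ 40 mL/min → bracket 10–54 mL/min.
80% of 750 mg = 600 mg

600 mg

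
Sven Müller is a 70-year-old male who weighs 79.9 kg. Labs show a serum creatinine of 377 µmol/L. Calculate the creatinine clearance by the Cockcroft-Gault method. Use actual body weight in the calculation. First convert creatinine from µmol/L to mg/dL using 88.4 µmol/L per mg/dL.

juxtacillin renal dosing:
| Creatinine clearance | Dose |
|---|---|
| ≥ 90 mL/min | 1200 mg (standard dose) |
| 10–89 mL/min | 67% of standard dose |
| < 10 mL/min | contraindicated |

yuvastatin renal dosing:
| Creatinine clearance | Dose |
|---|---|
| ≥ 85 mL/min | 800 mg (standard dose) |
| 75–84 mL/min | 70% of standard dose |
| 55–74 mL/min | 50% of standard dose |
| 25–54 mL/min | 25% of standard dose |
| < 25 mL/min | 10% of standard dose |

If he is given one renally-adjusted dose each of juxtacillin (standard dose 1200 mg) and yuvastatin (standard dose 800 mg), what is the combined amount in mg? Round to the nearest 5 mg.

885 mg

SCr = 377 / 88.4 = 4.265 mg/dL
CrCl = (140 − 70) × 79.9 / (72 × 4.265) = 5593.0 / 307.08 ≈ 18.2 mL/min
CrCl ≈ 18 mL/min.
juxtacillin: 10–89 mL/min → 67% of 1200 mg = 804 mg.
yuvastatin: < 25 mL/min → 10% of 800 mg = 80 mg.
Total = 804 + 80 = 884 mg.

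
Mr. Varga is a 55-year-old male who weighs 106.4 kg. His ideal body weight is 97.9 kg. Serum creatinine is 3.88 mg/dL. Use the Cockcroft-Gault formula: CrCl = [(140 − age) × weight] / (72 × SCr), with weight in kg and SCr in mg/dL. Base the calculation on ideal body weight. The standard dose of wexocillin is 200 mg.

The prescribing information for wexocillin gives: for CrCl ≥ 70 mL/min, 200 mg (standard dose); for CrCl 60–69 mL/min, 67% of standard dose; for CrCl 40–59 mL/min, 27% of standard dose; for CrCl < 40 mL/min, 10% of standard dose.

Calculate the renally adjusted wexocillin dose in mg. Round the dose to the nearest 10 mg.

CrCl = (140 − 55) × 97.9 / (72 × 3.88) = 8321.5 / 279.36 ≈ 29.8 mL/min
CrCl ≈ 30 mL/min → bracket < 40 mL/min.
10% of 200 mg = 20 mg

20 mg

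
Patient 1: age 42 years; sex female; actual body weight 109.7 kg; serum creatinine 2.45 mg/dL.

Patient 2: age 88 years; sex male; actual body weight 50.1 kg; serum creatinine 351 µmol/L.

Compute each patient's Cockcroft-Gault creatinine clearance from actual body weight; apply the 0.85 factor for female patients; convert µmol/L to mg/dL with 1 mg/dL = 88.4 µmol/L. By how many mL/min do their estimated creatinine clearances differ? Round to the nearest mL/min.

Patient 1: CrCl = (140 − 42) × 109.7 / (72 × 2.45) × 0.85 = 10750.6 / 176.40 × 0.85 ≈ 51.8 mL/min
Patient 2: SCr = 351 / 88.4 = 3.971 mg/dL
Patient 2: CrCl = (140 − 88) × 50.1 / (72 × 3.971) = 2605.2 / 285.91 ≈ 9.1 mL/min
|51.8 − 9.1| = 42.7 mL/min

43 mL/min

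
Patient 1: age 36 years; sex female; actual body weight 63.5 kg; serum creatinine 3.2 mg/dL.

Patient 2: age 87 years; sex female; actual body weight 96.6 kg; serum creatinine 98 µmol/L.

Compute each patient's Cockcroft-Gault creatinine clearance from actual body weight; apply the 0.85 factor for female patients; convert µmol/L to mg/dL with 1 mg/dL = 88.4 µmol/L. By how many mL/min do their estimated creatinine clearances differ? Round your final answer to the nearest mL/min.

Patient 1: CrCl = (140 − 36) × 63.5 / (72 × 3.2) × 0.85 = 6604.0 / 230.40 × 0.85 ≈ 24.4 mL/min
Patient 2: SCr = 98 / 88.4 = 1.109 mg/dL
Patient 2: CrCl = (140 − 87) × 96.6 / (72 × 1.109) × 0.85 = 5119.8 / 79.85 × 0.85 ≈ 54.5 mL/min
|24.4 − 54.5| = 30.1 mL/min

30 mL/min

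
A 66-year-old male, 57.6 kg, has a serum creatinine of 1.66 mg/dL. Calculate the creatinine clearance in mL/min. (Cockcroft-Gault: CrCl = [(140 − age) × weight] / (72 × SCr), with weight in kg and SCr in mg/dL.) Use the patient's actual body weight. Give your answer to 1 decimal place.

35.7 mL/min

CrCl = (140 − 66) × 57.6 / (72 × 1.66) = 4262.4 / 119.52 ≈ 35.7 mL/min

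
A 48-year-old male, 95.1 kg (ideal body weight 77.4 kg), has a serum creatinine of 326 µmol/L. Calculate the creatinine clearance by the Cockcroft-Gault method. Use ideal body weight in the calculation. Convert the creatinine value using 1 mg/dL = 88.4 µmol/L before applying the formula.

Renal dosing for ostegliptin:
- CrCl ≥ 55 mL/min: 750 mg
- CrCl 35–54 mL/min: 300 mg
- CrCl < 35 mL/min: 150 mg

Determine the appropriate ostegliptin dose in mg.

SCr = 326 / 88.4 = 3.688 mg/dL
CrCl = (140 − 48) × 77.4 / (72 × 3.688) = 7120.8 / 265.54 ≈ 26.8 mL/min
CrCl ≈ 27 mL/min → bracket < 35 mL/min.
Dose for this bracket: 150 mg.

150 mg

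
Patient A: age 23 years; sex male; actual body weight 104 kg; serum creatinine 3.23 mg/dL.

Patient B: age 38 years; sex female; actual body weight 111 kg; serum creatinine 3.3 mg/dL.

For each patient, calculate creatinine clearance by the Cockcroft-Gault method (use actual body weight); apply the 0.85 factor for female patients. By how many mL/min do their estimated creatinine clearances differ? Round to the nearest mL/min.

12 mL/min

Patient A: CrCl = (140 − 23) × 104 / (72 × 3.23) = 12168.0 / 232.56 ≈ 52.3 mL/min
Patient B: CrCl = (140 − 38) × 111 / (72 × 3.3) × 0.85 = 11322.0 / 237.60 × 0.85 ≈ 40.5 mL/min
|52.3 − 40.5| = 11.8 mL/min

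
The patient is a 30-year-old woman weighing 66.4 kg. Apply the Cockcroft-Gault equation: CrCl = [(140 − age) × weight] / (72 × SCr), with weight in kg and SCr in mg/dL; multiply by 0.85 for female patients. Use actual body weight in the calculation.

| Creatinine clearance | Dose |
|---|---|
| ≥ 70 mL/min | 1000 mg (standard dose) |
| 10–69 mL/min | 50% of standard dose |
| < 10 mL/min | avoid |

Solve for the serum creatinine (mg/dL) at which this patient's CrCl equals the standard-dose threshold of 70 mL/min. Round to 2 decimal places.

Standard dose requires CrCl ≥ 70 mL/min.
Set (140 − 30) × 66.4 × 0.85 / (72 × SCr) = 70
SCr = (140 − 30) × 66.4 × 0.85 / (72 × 70) = 1.232 mg/dL

1.23 mg/dL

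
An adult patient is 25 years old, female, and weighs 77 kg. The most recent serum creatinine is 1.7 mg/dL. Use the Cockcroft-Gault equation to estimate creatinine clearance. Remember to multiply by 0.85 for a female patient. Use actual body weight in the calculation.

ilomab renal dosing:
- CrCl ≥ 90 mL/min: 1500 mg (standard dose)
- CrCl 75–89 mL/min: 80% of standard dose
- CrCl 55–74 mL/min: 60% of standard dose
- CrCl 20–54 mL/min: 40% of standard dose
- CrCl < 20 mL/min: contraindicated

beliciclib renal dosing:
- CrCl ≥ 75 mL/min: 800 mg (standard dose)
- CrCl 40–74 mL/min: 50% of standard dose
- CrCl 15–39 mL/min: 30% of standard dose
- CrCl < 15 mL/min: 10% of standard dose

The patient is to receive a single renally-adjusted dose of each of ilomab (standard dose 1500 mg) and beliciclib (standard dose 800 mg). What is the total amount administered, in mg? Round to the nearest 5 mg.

CrCl = (140 − 25) × 77 / (72 × 1.7) × 0.85 = 8855.0 / 122.40 × 0.85 ≈ 61.5 mL/min
CrCl ≈ 61 mL/min.
ilomab: 55–74 mL/min → 60% of 1500 mg = 900 mg.
beliciclib: 40–74 mL/min → 50% of 800 mg = 400 mg.
Total = 900 + 400 = 1300 mg.

1300 mg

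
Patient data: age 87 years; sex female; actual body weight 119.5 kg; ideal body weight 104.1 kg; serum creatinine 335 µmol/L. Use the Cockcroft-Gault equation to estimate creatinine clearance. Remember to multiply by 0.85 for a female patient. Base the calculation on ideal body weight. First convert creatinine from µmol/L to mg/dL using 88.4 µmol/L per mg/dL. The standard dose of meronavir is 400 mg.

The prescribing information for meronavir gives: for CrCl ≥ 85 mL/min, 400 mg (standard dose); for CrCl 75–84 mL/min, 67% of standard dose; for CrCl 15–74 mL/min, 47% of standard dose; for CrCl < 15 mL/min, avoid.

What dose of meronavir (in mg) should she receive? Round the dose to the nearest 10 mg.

SCr = 335 / 88.4 = 3.79 mg/dL
CrCl = (140 − 87) × 104.1 / (72 × 3.79) × 0.85 = 5517.3 / 272.88 × 0.85 ≈ 17.2 mL/min
CrCl ≈ 17 mL/min → bracket 15–74 mL/min.
47% of 400 mg = 188 mg → 190 mg

190 mg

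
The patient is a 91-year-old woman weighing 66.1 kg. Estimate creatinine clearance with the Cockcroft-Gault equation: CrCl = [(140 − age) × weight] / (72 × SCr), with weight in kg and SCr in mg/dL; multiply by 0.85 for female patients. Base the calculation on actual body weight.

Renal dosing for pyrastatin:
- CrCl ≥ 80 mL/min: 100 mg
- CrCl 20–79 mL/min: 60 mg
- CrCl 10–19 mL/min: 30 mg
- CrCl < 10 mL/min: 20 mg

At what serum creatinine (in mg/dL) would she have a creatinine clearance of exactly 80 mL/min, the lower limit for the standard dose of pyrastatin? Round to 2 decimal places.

Standard dose requires CrCl ≥ 80 mL/min.
Set (140 − 91) × 66.1 × 0.85 / (72 × SCr) = 80
SCr = (140 − 91) × 66.1 × 0.85 / (72 × 80) = 0.478 mg/dL

0.48 mg/dL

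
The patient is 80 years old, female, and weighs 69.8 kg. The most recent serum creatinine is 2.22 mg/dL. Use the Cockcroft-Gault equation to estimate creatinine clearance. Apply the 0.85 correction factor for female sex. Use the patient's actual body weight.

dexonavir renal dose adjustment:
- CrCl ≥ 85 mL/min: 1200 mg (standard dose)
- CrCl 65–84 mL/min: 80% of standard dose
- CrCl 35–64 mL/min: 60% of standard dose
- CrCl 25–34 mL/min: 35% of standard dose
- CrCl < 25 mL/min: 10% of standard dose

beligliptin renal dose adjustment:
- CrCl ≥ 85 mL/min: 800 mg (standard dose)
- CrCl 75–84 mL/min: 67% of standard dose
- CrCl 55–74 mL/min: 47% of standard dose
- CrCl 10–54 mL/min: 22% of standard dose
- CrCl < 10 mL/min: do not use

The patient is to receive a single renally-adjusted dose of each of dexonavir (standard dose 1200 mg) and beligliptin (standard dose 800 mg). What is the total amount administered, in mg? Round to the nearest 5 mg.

295 mg

CrCl = (140 − 80) × 69.8 / (72 × 2.22) × 0.85 = 4188.0 / 159.84 × 0.85 ≈ 22.3 mL/min
CrCl ≈ 22 mL/min.
dexonavir: < 25 mL/min → 10% of 1200 mg = 120 mg.
beligliptin: 10–54 mL/min → 22% of 800 mg = 176 mg.
Total = 120 + 176 = 296 mg.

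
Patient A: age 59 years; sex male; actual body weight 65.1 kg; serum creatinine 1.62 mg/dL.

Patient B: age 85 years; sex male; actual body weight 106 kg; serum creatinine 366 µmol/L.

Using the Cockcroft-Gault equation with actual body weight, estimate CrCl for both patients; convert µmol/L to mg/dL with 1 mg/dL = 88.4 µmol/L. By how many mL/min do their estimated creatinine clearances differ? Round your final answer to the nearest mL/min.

Patient A: CrCl = (140 − 59) × 65.1 / (72 × 1.62) = 5273.1 / 116.64 ≈ 45.2 mL/min
Patient B: SCr = 366 / 88.4 = 4.14 mg/dL
Patient B: CrCl = (140 − 85) × 106 / (72 × 4.14) = 5830.0 / 298.08 ≈ 19.6 mL/min
|45.2 − 19.6| = 25.6 mL/min

26 mL/min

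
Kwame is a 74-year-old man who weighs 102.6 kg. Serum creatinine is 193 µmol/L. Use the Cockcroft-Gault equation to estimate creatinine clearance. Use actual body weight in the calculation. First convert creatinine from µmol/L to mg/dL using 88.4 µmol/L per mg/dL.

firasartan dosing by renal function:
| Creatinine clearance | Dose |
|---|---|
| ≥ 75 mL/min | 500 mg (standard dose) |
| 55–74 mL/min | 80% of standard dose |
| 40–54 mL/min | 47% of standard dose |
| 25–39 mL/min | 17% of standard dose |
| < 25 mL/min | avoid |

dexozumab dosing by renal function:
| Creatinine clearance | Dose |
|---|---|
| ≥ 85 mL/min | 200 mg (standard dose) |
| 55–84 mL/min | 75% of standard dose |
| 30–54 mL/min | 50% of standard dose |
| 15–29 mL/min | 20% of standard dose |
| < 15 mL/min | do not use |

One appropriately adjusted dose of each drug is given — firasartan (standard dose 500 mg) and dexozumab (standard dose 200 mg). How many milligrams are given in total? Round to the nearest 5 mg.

335 mg

SCr = 193 / 88.4 = 2.183 mg/dL
CrCl = (140 − 74) × 102.6 / (72 × 2.183) = 6771.6 / 157.18 ≈ 43.1 mL/min
CrCl ≈ 43 mL/min.
firasartan: 40–54 mL/min → 47% of 500 mg = 235 mg.
dexozumab: 30–54 mL/min → 50% of 200 mg = 100 mg.
Total = 235 + 100 = 335 mg.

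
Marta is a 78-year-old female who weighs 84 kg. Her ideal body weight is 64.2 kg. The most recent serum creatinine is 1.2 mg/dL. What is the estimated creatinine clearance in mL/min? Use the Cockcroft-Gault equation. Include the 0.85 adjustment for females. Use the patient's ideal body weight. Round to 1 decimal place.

39.2 mL/min

CrCl = (140 − 78) × 64.2 / (72 × 1.2) × 0.85 = 3980.4 / 86.40 × 0.85 ≈ 39.2 mL/min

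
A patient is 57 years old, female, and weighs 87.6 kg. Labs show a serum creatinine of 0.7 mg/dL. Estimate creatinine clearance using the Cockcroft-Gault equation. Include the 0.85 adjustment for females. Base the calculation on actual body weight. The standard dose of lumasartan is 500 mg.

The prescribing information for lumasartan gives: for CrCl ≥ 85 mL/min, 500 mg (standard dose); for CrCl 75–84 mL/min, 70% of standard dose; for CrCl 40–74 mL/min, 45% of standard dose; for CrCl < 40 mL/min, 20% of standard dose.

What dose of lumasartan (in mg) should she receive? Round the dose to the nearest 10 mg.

CrCl = (140 − 57) × 87.6 / (72 × 0.7) × 0.85 = 7270.8 / 50.40 × 0.85 ≈ 122.6 mL/min
CrCl ≈ 123 mL/min → bracket ≥ 85 mL/min.
100% of 500 mg = 500 mg

500 mg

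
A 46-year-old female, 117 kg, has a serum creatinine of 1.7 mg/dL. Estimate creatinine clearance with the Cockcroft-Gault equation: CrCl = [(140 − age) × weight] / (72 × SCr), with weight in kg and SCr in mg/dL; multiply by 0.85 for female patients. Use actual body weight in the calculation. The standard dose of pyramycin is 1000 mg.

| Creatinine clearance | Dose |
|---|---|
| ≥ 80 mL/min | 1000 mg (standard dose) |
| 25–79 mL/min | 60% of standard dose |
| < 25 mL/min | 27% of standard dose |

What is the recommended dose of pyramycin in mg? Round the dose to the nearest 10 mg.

600 mg

CrCl = (140 − 46) × 117 / (72 × 1.7) × 0.85 = 10998.0 / 122.40 × 0.85 ≈ 76.4 mL/min
CrCl ≈ 76 mL/min → bracket 25–79 mL/min.
60% of 1000 mg = 600 mg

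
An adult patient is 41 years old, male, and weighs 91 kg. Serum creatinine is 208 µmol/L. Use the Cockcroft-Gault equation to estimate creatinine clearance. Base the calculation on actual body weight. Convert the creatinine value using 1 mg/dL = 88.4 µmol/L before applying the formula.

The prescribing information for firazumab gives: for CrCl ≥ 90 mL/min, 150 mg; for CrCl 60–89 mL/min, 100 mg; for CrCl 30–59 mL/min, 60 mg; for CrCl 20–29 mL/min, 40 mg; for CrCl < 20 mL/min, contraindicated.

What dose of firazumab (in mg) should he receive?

60 mg

SCr = 208 / 88.4 = 2.353 mg/dL
CrCl = (140 − 41) × 91 / (72 × 2.353) = 9009.0 / 169.42 ≈ 53.2 mL/min
CrCl ≈ 53 mL/min → bracket 30–59 mL/min.
Dose for this bracket: 60 mg.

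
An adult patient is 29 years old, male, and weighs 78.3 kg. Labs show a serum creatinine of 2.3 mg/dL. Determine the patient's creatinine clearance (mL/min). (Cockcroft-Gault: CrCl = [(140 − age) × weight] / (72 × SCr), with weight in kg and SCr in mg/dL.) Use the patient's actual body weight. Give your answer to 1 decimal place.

52.5 mL/min

CrCl = (140 − 29) × 78.3 / (72 × 2.3) = 8691.3 / 165.60 ≈ 52.5 mL/min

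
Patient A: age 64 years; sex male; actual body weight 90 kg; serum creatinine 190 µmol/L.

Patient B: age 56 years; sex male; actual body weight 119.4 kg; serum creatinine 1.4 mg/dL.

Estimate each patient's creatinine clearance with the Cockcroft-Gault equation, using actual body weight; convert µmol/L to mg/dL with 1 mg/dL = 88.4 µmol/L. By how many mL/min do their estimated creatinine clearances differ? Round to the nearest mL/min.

55 mL/min

Patient A: SCr = 190 / 88.4 = 2.149 mg/dL
Patient A: CrCl = (140 − 64) × 90 / (72 × 2.149) = 6840.0 / 154.73 ≈ 44.2 mL/min
Patient B: CrCl = (140 − 56) × 119.4 / (72 × 1.4) = 10029.6 / 100.80 ≈ 99.5 mL/min
|44.2 − 99.5| = 55.3 mL/min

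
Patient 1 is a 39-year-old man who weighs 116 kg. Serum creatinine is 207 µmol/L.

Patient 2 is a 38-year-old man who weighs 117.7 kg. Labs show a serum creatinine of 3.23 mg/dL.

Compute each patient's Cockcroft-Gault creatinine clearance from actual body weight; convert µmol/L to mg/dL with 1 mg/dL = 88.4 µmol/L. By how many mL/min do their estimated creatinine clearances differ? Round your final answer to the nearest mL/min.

Patient 1: SCr = 207 / 88.4 = 2.342 mg/dL
Patient 1: CrCl = (140 − 39) × 116 / (72 × 2.342) = 11716.0 / 168.62 ≈ 69.5 mL/min
Patient 2: CrCl = (140 − 38) × 117.7 / (72 × 3.23) = 12005.4 / 232.56 ≈ 51.6 mL/min
|69.5 − 51.6| = 17.9 mL/min

18 mL/min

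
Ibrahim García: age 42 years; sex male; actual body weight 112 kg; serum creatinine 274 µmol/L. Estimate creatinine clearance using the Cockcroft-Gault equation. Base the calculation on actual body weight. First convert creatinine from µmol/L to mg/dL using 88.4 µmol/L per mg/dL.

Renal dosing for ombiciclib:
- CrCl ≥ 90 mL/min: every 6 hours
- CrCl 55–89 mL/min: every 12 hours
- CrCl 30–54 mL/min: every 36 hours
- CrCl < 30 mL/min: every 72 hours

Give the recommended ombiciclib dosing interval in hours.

every 36 hours

SCr = 274 / 88.4 = 3.1 mg/dL
CrCl = (140 − 42) × 112 / (72 × 3.1) = 10976.0 / 223.20 ≈ 49.2 mL/min
CrCl ≈ 49 mL/min → bracket 30–54 mL/min → every 36 hours.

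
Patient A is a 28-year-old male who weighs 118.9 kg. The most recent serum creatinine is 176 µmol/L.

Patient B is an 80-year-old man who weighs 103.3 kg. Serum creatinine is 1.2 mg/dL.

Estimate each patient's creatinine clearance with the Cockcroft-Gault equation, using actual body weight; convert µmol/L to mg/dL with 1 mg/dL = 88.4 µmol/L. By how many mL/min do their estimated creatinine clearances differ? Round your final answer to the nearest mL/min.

21 mL/min

Patient A: SCr = 176 / 88.4 = 1.991 mg/dL
Patient A: CrCl = (140 − 28) × 118.9 / (72 × 1.991) = 13316.8 / 143.35 ≈ 92.9 mL/min
Patient B: CrCl = (140 − 80) × 103.3 / (72 × 1.2) = 6198.0 / 86.40 ≈ 71.7 mL/min
|92.9 − 71.7| = 21.2 mL/min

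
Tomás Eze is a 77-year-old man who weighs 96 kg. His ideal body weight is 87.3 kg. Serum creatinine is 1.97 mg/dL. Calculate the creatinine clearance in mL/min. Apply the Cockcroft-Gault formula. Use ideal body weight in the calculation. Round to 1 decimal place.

38.8 mL/min

CrCl = (140 − 77) × 87.3 / (72 × 1.97) = 5499.9 / 141.84 ≈ 38.8 mL/min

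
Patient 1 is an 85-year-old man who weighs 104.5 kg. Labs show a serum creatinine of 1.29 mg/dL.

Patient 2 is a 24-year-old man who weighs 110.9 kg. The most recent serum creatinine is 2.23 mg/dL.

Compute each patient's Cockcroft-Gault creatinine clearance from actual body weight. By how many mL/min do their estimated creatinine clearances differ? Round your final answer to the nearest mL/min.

18 mL/min

Patient 1: CrCl = (140 − 85) × 104.5 / (72 × 1.29) = 5747.5 / 92.88 ≈ 61.9 mL/min
Patient 2: CrCl = (140 − 24) × 110.9 / (72 × 2.23) = 12864.4 / 160.56 ≈ 80.1 mL/min
|61.9 − 80.1| = 18.2 mL/min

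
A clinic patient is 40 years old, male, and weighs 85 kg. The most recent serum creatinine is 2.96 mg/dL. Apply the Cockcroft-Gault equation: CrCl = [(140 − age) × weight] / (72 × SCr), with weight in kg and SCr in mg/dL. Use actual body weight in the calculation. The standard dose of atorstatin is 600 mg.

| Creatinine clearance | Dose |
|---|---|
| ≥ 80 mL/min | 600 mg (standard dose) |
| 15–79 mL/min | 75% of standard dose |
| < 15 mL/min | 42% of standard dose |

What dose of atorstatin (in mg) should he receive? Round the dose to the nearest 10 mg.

CrCl = (140 − 40) × 85 / (72 × 2.96) = 8500.0 / 213.12 ≈ 39.9 mL/min
CrCl ≈ 40 mL/min → bracket 15–79 mL/min.
75% of 600 mg = 450 mg

450 mg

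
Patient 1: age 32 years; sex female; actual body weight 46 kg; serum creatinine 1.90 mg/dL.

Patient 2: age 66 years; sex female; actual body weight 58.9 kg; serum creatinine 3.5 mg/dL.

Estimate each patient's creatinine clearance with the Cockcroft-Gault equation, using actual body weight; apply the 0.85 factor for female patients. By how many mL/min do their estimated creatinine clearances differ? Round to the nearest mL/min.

16 mL/min

Patient 1: CrCl = (140 − 32) × 46 / (72 × 1.9) × 0.85 = 4968.0 / 136.80 × 0.85 ≈ 30.9 mL/min
Patient 2: CrCl = (140 − 66) × 58.9 / (72 × 3.5) × 0.85 = 4358.6 / 252.00 × 0.85 ≈ 14.7 mL/min
|30.9 − 14.7| = 16.2 mL/min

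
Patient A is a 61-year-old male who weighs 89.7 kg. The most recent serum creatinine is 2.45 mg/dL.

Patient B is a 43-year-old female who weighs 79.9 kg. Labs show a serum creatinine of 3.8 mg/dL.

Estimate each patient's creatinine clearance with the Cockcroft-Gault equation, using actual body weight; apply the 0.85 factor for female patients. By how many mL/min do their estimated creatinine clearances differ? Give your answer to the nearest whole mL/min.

16 mL/min

Patient A: CrCl = (140 − 61) × 89.7 / (72 × 2.45) = 7086.3 / 176.40 ≈ 40.2 mL/min
Patient B: CrCl = (140 − 43) × 79.9 / (72 × 3.8) × 0.85 = 7750.3 / 273.60 × 0.85 ≈ 24.1 mL/min
|40.2 − 24.1| = 16.1 mL/min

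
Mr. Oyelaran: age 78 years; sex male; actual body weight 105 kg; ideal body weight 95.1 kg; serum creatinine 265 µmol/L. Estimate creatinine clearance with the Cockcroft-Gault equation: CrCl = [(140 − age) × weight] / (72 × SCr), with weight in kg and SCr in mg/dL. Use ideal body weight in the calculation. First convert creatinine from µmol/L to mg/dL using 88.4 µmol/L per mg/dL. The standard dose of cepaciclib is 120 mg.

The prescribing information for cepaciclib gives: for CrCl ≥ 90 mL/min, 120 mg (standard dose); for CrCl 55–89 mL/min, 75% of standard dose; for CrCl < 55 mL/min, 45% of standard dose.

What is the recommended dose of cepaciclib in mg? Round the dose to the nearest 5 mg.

SCr = 265 / 88.4 = 2.998 mg/dL
CrCl = (140 − 78) × 95.1 / (72 × 2.998) = 5896.2 / 215.86 ≈ 27.3 mL/min
CrCl ≈ 27 mL/min → bracket < 55 mL/min.
45% of 120 mg = 54 mg → 55 mg

55 mg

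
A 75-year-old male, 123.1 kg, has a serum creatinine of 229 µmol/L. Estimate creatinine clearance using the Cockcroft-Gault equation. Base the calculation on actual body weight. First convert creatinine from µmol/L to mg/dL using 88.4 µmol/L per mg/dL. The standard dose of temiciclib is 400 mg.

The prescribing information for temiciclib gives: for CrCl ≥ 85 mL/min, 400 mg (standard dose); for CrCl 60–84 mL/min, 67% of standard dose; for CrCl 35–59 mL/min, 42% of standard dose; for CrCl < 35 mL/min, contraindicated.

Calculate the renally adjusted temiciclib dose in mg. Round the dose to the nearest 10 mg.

SCr = 229 / 88.4 = 2.59 mg/dL
CrCl = (140 − 75) × 123.1 / (72 × 2.59) = 8001.5 / 186.48 ≈ 42.9 mL/min
CrCl ≈ 43 mL/min → bracket 35–59 mL/min.
42% of 400 mg = 168 mg → 170 mg

170 mg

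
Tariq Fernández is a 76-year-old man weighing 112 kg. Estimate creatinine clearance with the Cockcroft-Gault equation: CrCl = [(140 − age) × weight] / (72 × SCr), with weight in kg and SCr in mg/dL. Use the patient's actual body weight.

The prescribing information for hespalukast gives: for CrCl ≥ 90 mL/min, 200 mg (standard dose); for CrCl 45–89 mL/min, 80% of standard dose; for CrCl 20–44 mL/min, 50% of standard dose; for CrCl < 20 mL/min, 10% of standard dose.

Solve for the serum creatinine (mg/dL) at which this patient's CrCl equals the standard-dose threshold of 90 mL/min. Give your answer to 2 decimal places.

Standard dose requires CrCl ≥ 90 mL/min.
Set (140 − 76) × 112 / (72 × SCr) = 90
SCr = (140 − 76) × 112 / (72 × 90) = 1.106 mg/dL

1.11 mg/dL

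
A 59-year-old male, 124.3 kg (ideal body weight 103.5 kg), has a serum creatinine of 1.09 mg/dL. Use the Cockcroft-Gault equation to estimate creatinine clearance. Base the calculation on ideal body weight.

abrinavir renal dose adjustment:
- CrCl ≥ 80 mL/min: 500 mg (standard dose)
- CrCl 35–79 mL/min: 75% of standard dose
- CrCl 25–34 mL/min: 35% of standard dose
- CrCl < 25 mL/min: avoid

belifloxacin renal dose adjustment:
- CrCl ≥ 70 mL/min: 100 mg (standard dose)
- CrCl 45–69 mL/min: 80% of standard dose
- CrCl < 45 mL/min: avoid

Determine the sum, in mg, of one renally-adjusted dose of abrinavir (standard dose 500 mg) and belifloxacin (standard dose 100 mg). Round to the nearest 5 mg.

CrCl = (140 − 59) × 103.5 / (72 × 1.09) = 8383.5 / 78.48 ≈ 106.8 mL/min
CrCl ≈ 107 mL/min.
abrinavir: ≥ 80 mL/min → 100% of 500 mg = 500 mg.
belifloxacin: ≥ 70 mL/min → 100% of 100 mg = 100 mg.
Total = 500 + 100 = 600 mg.

600 mg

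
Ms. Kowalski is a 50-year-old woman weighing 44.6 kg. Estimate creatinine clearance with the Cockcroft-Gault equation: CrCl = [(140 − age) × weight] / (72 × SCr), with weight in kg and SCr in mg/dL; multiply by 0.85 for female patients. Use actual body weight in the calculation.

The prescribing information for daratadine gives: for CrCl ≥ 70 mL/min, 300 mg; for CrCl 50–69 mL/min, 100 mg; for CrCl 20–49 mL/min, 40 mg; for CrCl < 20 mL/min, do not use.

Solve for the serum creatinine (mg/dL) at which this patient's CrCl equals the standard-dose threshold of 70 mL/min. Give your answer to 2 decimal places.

0.68 mg/dL

Standard dose requires CrCl ≥ 70 mL/min.
Set (140 − 50) × 44.6 × 0.85 / (72 × SCr) = 70
SCr = (140 − 50) × 44.6 × 0.85 / (72 × 70) = 0.677 mg/dL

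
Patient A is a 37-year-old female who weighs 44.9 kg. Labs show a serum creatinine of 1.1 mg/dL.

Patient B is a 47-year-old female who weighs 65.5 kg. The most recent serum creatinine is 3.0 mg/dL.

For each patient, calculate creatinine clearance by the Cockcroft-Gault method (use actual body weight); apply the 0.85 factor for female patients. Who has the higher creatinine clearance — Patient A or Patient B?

Patient A

Patient A: CrCl = (140 − 37) × 44.9 / (72 × 1.1) × 0.85 = 4624.7 / 79.20 × 0.85 ≈ 49.6 mL/min
Patient B: CrCl = (140 − 47) × 65.5 / (72 × 3) × 0.85 = 6091.5 / 216.00 × 0.85 ≈ 24.0 mL/min
49.6 vs 24.0 mL/min → Patient A is higher.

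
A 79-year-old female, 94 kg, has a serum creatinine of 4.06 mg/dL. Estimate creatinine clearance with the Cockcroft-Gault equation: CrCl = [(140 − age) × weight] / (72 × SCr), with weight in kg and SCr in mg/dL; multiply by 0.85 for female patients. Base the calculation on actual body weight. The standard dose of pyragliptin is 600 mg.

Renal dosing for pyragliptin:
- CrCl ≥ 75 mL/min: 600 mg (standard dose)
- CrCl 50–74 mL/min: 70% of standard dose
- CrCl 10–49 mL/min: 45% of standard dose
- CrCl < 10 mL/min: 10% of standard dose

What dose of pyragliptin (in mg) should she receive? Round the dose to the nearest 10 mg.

CrCl = (140 − 79) × 94 / (72 × 4.06) × 0.85 = 5734.0 / 292.32 × 0.85 ≈ 16.7 mL/min
CrCl ≈ 17 mL/min → bracket 10–49 mL/min.
45% of 600 mg = 270 mg

270 mg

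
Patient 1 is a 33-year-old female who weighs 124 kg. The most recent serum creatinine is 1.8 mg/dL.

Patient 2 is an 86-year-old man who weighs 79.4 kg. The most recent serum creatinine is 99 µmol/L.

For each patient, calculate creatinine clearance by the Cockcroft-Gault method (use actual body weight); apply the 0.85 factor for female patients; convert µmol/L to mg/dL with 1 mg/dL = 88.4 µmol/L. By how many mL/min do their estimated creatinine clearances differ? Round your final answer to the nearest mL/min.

Patient 1: CrCl = (140 − 33) × 124 / (72 × 1.8) × 0.85 = 13268.0 / 129.60 × 0.85 ≈ 87.0 mL/min
Patient 2: SCr = 99 / 88.4 = 1.12 mg/dL
Patient 2: CrCl = (140 − 86) × 79.4 / (72 × 1.12) = 4287.6 / 80.64 ≈ 53.2 mL/min
|87.0 − 53.2| = 33.8 mL/min

34 mL/min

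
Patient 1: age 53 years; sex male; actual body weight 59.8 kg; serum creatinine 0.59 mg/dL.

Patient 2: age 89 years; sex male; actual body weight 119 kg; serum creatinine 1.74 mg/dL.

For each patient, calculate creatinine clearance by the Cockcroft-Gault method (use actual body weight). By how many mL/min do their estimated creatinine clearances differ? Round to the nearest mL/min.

Patient 1: CrCl = (140 − 53) × 59.8 / (72 × 0.59) = 5202.6 / 42.48 ≈ 122.5 mL/min
Patient 2: CrCl = (140 − 89) × 119 / (72 × 1.74) = 6069.0 / 125.28 ≈ 48.4 mL/min
|122.5 − 48.4| = 74.1 mL/min

74 mL/min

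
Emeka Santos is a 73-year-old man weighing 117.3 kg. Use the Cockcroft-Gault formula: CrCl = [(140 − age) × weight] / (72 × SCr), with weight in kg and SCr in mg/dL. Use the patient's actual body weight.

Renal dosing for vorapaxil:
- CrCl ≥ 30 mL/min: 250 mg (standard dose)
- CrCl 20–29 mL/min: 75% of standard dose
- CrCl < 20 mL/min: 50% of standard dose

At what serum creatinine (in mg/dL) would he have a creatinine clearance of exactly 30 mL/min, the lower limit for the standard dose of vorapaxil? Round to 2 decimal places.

3.64 mg/dL

Standard dose requires CrCl ≥ 30 mL/min.
Set (140 − 73) × 117.3 / (72 × SCr) = 30
SCr = (140 − 73) × 117.3 / (72 × 30) = 3.638 mg/dL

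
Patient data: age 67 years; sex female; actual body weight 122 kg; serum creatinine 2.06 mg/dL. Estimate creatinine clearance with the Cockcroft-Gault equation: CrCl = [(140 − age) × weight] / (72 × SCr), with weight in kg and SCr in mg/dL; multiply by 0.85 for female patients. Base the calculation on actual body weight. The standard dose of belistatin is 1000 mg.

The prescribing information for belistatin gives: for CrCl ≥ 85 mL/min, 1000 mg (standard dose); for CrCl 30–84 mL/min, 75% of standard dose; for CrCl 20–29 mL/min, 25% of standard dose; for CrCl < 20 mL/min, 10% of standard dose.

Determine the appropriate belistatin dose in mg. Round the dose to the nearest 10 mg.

750 mg

CrCl = (140 − 67) × 122 / (72 × 2.06) × 0.85 = 8906.0 / 148.32 × 0.85 ≈ 51.0 mL/min
CrCl ≈ 51 mL/min → bracket 30–84 mL/min.
75% of 1000 mg = 750 mg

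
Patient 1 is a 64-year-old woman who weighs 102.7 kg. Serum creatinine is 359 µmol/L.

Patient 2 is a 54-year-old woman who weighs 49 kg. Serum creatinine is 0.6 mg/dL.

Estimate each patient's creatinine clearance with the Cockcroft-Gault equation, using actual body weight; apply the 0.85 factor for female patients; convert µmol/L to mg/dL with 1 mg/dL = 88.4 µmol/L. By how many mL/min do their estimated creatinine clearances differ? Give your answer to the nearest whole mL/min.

Patient 1: SCr = 359 / 88.4 = 4.061 mg/dL
Patient 1: CrCl = (140 − 64) × 102.7 / (72 × 4.061) × 0.85 = 7805.2 / 292.39 × 0.85 ≈ 22.7 mL/min
Patient 2: CrCl = (140 − 54) × 49 / (72 × 0.6) × 0.85 = 4214.0 / 43.20 × 0.85 ≈ 82.9 mL/min
|22.7 − 82.9| = 60.2 mL/min

60 mL/min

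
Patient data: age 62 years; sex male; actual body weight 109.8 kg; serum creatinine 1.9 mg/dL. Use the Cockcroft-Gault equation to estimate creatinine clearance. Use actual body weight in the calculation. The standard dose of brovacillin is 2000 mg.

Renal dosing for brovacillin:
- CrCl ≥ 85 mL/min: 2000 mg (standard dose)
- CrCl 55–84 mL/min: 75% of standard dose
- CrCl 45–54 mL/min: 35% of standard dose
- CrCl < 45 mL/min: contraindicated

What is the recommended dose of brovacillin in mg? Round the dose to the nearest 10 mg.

1500 mg

CrCl = (140 − 62) × 109.8 / (72 × 1.9) = 8564.4 / 136.80 ≈ 62.6 mL/min
CrCl ≈ 63 mL/min → bracket 55–84 mL/min.
75% of 2000 mg = 1500 mg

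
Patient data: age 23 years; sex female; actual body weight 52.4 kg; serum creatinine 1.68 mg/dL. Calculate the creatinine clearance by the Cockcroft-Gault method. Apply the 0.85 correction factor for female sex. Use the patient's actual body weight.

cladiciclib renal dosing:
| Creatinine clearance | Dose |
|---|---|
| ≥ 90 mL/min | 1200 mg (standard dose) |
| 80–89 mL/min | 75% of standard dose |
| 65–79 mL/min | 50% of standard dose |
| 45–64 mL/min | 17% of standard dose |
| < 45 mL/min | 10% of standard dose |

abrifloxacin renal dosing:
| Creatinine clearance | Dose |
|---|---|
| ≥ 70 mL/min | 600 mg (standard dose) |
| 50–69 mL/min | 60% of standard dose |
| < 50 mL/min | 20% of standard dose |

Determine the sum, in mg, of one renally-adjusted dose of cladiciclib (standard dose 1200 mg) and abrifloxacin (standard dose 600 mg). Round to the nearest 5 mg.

CrCl = (140 − 23) × 52.4 / (72 × 1.68) × 0.85 = 6130.8 / 120.96 × 0.85 ≈ 43.1 mL/min
CrCl ≈ 43 mL/min.
cladiciclib: < 45 mL/min → 10% of 1200 mg = 120 mg.
abrifloxacin: < 50 mL/min → 20% of 600 mg = 120 mg.
Total = 120 + 120 = 240 mg.

240 mg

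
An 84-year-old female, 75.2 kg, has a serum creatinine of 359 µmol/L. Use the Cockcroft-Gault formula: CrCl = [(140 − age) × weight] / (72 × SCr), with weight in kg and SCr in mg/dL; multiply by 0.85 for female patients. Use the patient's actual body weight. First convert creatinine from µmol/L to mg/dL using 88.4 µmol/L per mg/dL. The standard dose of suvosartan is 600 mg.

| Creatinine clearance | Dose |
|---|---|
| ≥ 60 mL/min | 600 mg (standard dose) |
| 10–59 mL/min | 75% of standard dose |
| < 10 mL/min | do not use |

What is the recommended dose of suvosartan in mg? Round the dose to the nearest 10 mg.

450 mg

SCr = 359 / 88.4 = 4.061 mg/dL
CrCl = (140 − 84) × 75.2 / (72 × 4.061) × 0.85 = 4211.2 / 292.39 × 0.85 ≈ 12.2 mL/min
CrCl ≈ 12 mL/min → bracket 10–59 mL/min.
75% of 600 mg = 450 mg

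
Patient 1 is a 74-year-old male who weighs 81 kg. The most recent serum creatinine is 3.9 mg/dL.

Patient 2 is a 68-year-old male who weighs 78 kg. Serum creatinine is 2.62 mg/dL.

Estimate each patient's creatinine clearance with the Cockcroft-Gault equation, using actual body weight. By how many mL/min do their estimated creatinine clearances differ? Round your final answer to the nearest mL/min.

Patient 1: CrCl = (140 − 74) × 81 / (72 × 3.9) = 5346.0 / 280.80 ≈ 19.0 mL/min
Patient 2: CrCl = (140 − 68) × 78 / (72 × 2.62) = 5616.0 / 188.64 ≈ 29.8 mL/min
|19.0 − 29.8| = 10.8 mL/min

11 mL/min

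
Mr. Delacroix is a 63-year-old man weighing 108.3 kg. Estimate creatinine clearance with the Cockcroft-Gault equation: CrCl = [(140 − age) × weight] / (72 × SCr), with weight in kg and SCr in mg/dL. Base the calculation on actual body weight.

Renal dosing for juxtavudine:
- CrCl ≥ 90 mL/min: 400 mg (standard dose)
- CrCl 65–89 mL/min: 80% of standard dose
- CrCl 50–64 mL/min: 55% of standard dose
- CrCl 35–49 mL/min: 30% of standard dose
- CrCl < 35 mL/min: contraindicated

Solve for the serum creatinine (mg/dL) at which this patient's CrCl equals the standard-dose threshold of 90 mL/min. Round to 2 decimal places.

1.29 mg/dL

Standard dose requires CrCl ≥ 90 mL/min.
Set (140 − 63) × 108.3 / (72 × SCr) = 90
SCr = (140 − 63) × 108.3 / (72 × 90) = 1.287 mg/dL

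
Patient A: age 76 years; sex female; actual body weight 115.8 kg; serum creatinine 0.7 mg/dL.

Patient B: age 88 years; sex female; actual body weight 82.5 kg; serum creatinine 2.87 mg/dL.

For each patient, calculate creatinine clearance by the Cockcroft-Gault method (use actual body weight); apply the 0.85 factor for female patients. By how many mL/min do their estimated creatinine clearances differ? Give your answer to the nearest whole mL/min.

107 mL/min

Patient A: CrCl = (140 − 76) × 115.8 / (72 × 0.7) × 0.85 = 7411.2 / 50.40 × 0.85 ≈ 125.0 mL/min
Patient B: CrCl = (140 − 88) × 82.5 / (72 × 2.87) × 0.85 = 4290.0 / 206.64 × 0.85 ≈ 17.6 mL/min
|125.0 − 17.6| = 107.4 mL/min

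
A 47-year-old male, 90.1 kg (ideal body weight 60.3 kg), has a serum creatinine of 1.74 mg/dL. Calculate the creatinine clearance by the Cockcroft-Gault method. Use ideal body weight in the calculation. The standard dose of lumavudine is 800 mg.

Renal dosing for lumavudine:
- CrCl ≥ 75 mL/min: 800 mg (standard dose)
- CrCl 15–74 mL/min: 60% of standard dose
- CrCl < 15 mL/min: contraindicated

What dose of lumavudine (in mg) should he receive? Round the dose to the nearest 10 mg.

CrCl = (140 − 47) × 60.3 / (72 × 1.74) = 5607.9 / 125.28 ≈ 44.8 mL/min
CrCl ≈ 45 mL/min → bracket 15–74 mL/min.
60% of 800 mg = 480 mg

480 mg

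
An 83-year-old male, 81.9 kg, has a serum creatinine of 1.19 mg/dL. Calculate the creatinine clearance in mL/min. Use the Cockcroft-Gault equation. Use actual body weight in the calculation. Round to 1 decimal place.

54.5 mL/min

CrCl = (140 − 83) × 81.9 / (72 × 1.19) = 4668.3 / 85.68 ≈ 54.5 mL/min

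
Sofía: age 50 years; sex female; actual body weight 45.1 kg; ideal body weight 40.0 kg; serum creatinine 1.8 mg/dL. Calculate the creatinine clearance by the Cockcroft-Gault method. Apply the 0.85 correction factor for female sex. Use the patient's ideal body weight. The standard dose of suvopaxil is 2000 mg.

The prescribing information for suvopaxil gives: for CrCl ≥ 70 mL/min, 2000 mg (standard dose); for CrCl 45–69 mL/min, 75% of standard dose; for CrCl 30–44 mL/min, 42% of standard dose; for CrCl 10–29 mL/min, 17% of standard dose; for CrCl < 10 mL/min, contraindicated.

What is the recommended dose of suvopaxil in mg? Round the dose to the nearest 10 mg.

340 mg

CrCl = (140 − 50) × 40 / (72 × 1.8) × 0.85 = 3600.0 / 129.60 × 0.85 ≈ 23.6 mL/min
CrCl ≈ 24 mL/min → bracket 10–29 mL/min.
17% of 2000 mg = 340 mg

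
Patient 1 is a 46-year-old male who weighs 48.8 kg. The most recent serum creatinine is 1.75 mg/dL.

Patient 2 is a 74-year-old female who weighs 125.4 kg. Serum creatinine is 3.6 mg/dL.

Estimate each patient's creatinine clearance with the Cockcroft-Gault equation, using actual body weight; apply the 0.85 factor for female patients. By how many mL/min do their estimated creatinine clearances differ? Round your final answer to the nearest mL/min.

Patient 1: CrCl = (140 − 46) × 48.8 / (72 × 1.75) = 4587.2 / 126.00 ≈ 36.4 mL/min
Patient 2: CrCl = (140 − 74) × 125.4 / (72 × 3.6) × 0.85 = 8276.4 / 259.20 × 0.85 ≈ 27.1 mL/min
|36.4 − 27.1| = 9.3 mL/min

9 mL/min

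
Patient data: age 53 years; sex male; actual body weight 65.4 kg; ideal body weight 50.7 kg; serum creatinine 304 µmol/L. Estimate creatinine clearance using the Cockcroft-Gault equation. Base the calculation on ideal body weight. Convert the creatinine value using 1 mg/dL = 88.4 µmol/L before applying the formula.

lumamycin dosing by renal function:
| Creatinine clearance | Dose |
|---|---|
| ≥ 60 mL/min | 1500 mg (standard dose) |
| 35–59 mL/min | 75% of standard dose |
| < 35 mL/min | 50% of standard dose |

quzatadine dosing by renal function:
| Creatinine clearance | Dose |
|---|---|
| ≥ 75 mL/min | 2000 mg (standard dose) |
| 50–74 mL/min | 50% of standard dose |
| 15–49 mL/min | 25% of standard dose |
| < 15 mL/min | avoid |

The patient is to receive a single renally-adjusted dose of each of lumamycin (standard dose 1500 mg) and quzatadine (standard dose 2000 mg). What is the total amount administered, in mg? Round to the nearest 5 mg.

SCr = 304 / 88.4 = 3.439 mg/dL
CrCl = (140 − 53) × 50.7 / (72 × 3.439) = 4410.9 / 247.61 ≈ 17.8 mL/min
CrCl ≈ 18 mL/min.
lumamycin: < 35 mL/min → 50% of 1500 mg = 750 mg.
quzatadine: 15–49 mL/min → 25% of 2000 mg = 500 mg.
Total = 750 + 500 = 1250 mg.

1250 mg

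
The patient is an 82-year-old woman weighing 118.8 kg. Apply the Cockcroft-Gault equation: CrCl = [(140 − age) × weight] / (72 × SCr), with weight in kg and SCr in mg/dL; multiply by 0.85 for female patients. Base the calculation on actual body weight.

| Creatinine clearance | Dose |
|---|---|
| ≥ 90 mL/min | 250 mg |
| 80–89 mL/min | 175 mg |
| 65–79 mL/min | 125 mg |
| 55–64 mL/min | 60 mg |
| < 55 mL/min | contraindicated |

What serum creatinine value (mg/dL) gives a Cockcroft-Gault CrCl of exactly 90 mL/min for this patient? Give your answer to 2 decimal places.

Standard dose requires CrCl ≥ 90 mL/min.
Set (140 − 82) × 118.8 × 0.85 / (72 × SCr) = 90
SCr = (140 − 82) × 118.8 × 0.85 / (72 × 90) = 0.904 mg/dL

0.90 mg/dL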